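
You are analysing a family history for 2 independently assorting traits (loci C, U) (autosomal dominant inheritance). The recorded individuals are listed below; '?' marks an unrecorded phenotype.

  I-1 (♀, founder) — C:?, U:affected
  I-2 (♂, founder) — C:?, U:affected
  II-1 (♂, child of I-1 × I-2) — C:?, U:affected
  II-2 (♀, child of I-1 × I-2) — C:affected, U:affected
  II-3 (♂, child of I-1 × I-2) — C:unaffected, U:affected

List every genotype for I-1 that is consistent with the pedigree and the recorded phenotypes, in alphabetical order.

I-1 ∈ {Cc UU, Cc Uu, cc UU, cc Uu}

C/I-1 ? ·: cc|Cc
C/I-2 ? ·: cc|Cc
C/II-1 ? I-1×I-2: cc|Cc|CC
C/II-2 aff I-1×I-2: Cc|CC
C/II-3 un I-1×I-2: cc
⇒ C over [I-1,I-2,II-1,II-2,II-3]: 10 consistent
U/I-1 aff ·: Uu|UU
U/I-2 aff ·: Uu|UU
U/II-1 aff I-1×I-2: Uu|UU
U/II-2 aff I-1×I-2: Uu|UU
U/II-3 aff I-1×I-2: Uu|UU
⇒ U over [I-1,I-2,II-1,II-2,II-3]: 25 consistent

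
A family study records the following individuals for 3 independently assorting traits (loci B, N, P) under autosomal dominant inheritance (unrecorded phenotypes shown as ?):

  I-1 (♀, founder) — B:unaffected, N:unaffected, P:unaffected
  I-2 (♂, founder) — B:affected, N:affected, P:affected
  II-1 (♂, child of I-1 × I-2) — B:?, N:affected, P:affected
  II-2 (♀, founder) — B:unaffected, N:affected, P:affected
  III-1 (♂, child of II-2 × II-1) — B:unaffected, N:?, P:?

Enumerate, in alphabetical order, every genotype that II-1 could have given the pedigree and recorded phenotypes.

II-1 ∈ {Bb Nn Pp, bb Nn Pp}

B/I-1 un ·: bb
B/I-2 aff ·: Bb|BB
B/II-1 ? I-1×I-2: bb|Bb
B/II-2 un ·: bb
B/III-1 un II-2×II-1: bb
⇒ B over [I-1,I-2,II-1,II-2,III-1]: 3 consistent
N/I-1 un ·: nn
N/I-2 aff ·: Nn|NN
N/II-1 aff I-1×I-2: Nn
N/II-2 aff ·: Nn|NN
N/III-1 ? II-2×II-1: nn|Nn|NN
⇒ N over [I-1,I-2,II-1,II-2,III-1]: 10 consistent
P/I-1 un ·: pp
P/I-2 aff ·: Pp|PP
P/II-1 aff I-1×I-2: Pp
P/II-2 aff ·: Pp|PP
P/III-1 ? II-2×II-1: pp|Pp|PP
⇒ P over [I-1,I-2,II-1,II-2,III-1]: 10 consistent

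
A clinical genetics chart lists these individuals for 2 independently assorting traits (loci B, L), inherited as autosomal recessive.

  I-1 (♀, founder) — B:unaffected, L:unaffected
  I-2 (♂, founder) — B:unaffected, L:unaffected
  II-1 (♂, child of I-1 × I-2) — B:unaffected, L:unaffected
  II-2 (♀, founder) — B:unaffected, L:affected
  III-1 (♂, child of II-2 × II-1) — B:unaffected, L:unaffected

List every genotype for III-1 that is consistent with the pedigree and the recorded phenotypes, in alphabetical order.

III-1 ∈ {BB Ll, Bb Ll}

B/I-1 un ·: BB|Bb
B/I-2 un ·: BB|Bb
B/II-1 un I-1×I-2: BB|Bb
B/II-2 un ·: BB|Bb
B/III-1 un II-2×II-1: BB|Bb
⇒ B over [I-1,I-2,II-1,II-2,III-1]: 24 consistent
L/I-1 un ·: LL|Ll
L/I-2 un ·: LL|Ll
L/II-1 un I-1×I-2: LL|Ll
L/II-2 aff ·: ll
L/III-1 un II-2×II-1: Ll
⇒ L over [I-1,I-2,II-1,II-2,III-1]: 7 consistent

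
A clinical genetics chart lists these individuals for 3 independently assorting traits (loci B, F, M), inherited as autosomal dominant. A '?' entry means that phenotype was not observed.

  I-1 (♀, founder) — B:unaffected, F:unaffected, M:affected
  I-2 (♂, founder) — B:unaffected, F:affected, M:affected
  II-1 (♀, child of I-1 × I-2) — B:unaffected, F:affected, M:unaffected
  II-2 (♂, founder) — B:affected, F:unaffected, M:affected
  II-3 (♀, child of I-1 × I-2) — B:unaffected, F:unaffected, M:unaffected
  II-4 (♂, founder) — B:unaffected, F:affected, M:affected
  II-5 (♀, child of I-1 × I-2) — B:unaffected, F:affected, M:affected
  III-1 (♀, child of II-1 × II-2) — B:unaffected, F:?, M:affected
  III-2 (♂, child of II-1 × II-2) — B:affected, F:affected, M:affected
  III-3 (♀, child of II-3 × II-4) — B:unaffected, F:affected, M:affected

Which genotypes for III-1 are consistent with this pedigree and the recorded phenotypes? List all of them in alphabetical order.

III-1 ∈ {bb Ff Mm, bb ff Mm}

B/I-1 un ·: bb
B/I-2 un ·: bb
B/II-1 un I-1×I-2: bb
B/II-2 aff ·: Bb
B/II-3 un I-1×I-2: bb
B/II-4 un ·: bb
B/II-5 un I-1×I-2: bb
B/III-1 un II-1×II-2: bb
B/III-2 aff II-1×II-2: Bb
B/III-3 un II-3×II-4: bb
⇒ B over [I-1,I-2,II-1,II-2,II-3,II-4,II-5,III-1,III-2,III-3]: 1 consistent
F/I-1 un ·: ff
F/I-2 aff ·: Ff
F/II-1 aff I-1×I-2: Ff
F/II-2 un ·: ff
F/II-3 un I-1×I-2: ff
F/II-4 aff ·: Ff|FF
F/II-5 aff I-1×I-2: Ff
F/III-1 ? II-1×II-2: ff|Ff
F/III-2 aff II-1×II-2: Ff
F/III-3 aff II-3×II-4: Ff
⇒ F over [I-1,I-2,II-1,II-2,II-3,II-4,II-5,III-1,III-2,III-3]: 4 consistent
M/I-1 aff ·: Mm
M/I-2 aff ·: Mm
M/II-1 un I-1×I-2: mm
M/II-2 aff ·: Mm|MM
M/II-3 un I-1×I-2: mm
M/II-4 aff ·: Mm|MM
M/II-5 aff I-1×I-2: Mm|MM
M/III-1 aff II-1×II-2: Mm
M/III-2 aff II-1×II-2: Mm
M/III-3 aff II-3×II-4: Mm
⇒ M over [I-1,I-2,II-1,II-2,II-3,II-4,II-5,III-1,III-2,III-3]: 8 consistent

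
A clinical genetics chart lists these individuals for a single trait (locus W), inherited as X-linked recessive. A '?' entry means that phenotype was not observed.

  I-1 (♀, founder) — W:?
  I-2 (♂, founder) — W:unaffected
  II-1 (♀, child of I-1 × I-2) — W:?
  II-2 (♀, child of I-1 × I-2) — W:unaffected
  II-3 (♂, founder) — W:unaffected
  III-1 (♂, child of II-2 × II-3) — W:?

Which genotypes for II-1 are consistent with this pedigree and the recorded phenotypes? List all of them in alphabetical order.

W/I-1 ? ·: X^WX^W|X^WX^w|X^wX^w
W/I-2 un ·: X^WY
W/II-1 ? I-1×I-2: X^WX^W|X^WX^w
W/II-2 un I-1×I-2: X^WX^W|X^WX^w
W/II-3 un ·: X^WY
W/III-1 ? II-2×II-3: X^WY|X^wY
⇒ W over [I-1,I-2,II-1,II-2,II-3,III-1]: 9 consistent

II-1 ∈ {X^WX^W, X^WX^w}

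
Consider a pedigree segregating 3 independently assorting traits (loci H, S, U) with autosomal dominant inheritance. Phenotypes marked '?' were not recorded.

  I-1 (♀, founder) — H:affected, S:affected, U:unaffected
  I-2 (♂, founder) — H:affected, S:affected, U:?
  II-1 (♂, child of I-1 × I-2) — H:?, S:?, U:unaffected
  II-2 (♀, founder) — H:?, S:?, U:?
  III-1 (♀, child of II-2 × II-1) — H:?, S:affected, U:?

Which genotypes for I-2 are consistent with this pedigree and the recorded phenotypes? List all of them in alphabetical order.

H/I-1 aff ·: Hh|HH
H/I-2 aff ·: Hh|HH
H/II-1 ? I-1×I-2: hh|Hh|HH
H/II-2 ? ·: hh|Hh|HH
H/III-1 ? II-2×II-1: hh|Hh|HH
⇒ H over [I-1,I-2,II-1,II-2,III-1]: 41 consistent
S/I-1 aff ·: Ss|SS
S/I-2 aff ·: Ss|SS
S/II-1 ? I-1×I-2: ss|Ss|SS
S/II-2 ? ·: ss|Ss|SS
S/III-1 aff II-2×II-1: Ss|SS
⇒ S over [I-1,I-2,II-1,II-2,III-1]: 33 consistent
U/I-1 un ·: uu
U/I-2 ? ·: uu|Uu
U/II-1 un I-1×I-2: uu
U/II-2 ? ·: uu|Uu|UU
U/III-1 ? II-2×II-1: uu|Uu
⇒ U over [I-1,I-2,II-1,II-2,III-1]: 8 consistent

I-2 ∈ {HH SS Uu, HH SS uu, HH Ss Uu, HH Ss uu, Hh SS Uu, Hh SS uu, Hh Ss Uu, Hh Ss uu}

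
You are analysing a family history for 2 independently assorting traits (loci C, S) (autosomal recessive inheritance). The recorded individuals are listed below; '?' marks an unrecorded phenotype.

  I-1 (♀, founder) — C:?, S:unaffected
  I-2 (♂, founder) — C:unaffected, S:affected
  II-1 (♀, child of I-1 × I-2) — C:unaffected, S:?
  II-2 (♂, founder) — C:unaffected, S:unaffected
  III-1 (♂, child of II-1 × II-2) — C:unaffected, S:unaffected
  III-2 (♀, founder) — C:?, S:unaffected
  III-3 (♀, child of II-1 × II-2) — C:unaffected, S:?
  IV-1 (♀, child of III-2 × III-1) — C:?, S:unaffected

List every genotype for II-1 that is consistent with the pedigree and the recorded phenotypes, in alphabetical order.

C/I-1 ? ·: CC|Cc|cc
C/I-2 un ·: CC|Cc
C/II-1 un I-1×I-2: CC|Cc
C/II-2 un ·: CC|Cc
C/III-1 un II-1×II-2: CC|Cc
C/III-2 ? ·: CC|Cc|cc
C/III-3 un II-1×II-2: CC|Cc
C/IV-1 ? III-2×III-1: CC|Cc|cc
⇒ C over [I-1,I-2,II-1,II-2,III-1,III-2,III-3,IV-1]: 324 consistent
S/I-1 un ·: SS|Ss
S/I-2 aff ·: ss
S/II-1 ? I-1×I-2: Ss|ss
S/II-2 un ·: SS|Ss
S/III-1 un II-1×II-2: SS|Ss
S/III-2 un ·: SS|Ss
S/III-3 ? II-1×II-2: SS|Ss|ss
S/IV-1 un III-2×III-1: SS|Ss
⇒ S over [I-1,I-2,II-1,II-2,III-1,III-2,III-3,IV-1]: 82 consistent

II-1 ∈ {CC Ss, CC ss, Cc Ss, Cc ss}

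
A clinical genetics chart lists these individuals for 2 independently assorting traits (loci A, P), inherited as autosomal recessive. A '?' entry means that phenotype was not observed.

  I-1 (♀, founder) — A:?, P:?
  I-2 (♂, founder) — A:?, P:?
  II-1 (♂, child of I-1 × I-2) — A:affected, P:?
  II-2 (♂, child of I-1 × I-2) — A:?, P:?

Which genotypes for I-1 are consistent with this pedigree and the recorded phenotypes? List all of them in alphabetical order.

A/I-1 ? ·: Aa|aa
A/I-2 ? ·: Aa|aa
A/II-1 aff I-1×I-2: aa
A/II-2 ? I-1×I-2: AA|Aa|aa
⇒ A over [I-1,I-2,II-1,II-2]: 8 consistent
P/I-1 ? ·: PP|Pp|pp
P/I-2 ? ·: PP|Pp|pp
P/II-1 ? I-1×I-2: PP|Pp|pp
P/II-2 ? I-1×I-2: PP|Pp|pp
⇒ P over [I-1,I-2,II-1,II-2]: 29 consistent

I-1 ∈ {Aa PP, Aa Pp, Aa pp, aa PP, aa Pp, aa pp}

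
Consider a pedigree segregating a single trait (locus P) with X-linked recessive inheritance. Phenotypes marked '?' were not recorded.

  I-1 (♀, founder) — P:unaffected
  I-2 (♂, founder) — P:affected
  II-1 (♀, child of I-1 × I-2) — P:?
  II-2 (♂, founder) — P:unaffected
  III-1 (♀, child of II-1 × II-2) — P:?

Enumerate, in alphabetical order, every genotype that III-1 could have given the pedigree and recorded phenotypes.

P/I-1 un ·: X^PX^P|X^PX^p
P/I-2 aff ·: X^pY
P/II-1 ? I-1×I-2: X^PX^p|X^pX^p
P/II-2 un ·: X^PY
P/III-1 ? II-1×II-2: X^PX^P|X^PX^p
⇒ P over [I-1,I-2,II-1,II-2,III-1]: 5 consistent

III-1 ∈ {X^PX^P, X^PX^p}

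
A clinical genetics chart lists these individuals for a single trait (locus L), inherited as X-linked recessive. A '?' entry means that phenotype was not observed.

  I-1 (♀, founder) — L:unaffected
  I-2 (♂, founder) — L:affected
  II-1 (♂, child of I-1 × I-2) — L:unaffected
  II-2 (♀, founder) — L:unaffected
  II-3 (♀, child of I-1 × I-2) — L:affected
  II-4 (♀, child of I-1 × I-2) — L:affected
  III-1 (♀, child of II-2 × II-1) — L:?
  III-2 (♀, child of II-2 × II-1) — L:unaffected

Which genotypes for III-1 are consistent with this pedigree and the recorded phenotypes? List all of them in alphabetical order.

III-1 ∈ {X^LX^L, X^LX^l}

L/I-1 un ·: X^LX^l
L/I-2 aff ·: X^lY
L/II-1 un I-1×I-2: X^LY
L/II-2 un ·: X^LX^L|X^LX^l
L/II-3 aff I-1×I-2: X^lX^l
L/II-4 aff I-1×I-2: X^lX^l
L/III-1 ? II-2×II-1: X^LX^L|X^LX^l
L/III-2 un II-2×II-1: X^LX^L|X^LX^l
⇒ L over [I-1,I-2,II-1,II-2,II-3,II-4,III-1,III-2]: 5 consistent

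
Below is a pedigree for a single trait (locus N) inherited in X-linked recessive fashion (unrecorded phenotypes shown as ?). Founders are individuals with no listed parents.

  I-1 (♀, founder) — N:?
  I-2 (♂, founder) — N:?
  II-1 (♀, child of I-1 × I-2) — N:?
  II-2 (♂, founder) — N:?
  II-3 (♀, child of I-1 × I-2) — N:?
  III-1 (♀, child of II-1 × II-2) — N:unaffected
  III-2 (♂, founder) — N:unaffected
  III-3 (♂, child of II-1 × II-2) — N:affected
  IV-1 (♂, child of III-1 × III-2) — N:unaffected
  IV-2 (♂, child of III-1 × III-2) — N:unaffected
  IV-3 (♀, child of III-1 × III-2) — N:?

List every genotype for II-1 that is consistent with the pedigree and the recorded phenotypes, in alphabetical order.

II-1 ∈ {X^NX^n, X^nX^n}

N/I-1 ? ·: X^NX^N|X^NX^n|X^nX^n
N/I-2 ? ·: X^NY|X^nY
N/II-1 ? I-1×I-2: X^NX^n|X^nX^n
N/II-2 ? ·: X^NY|X^nY
N/II-3 ? I-1×I-2: X^NX^N|X^NX^n|X^nX^n
N/III-1 un II-1×II-2: X^NX^N|X^NX^n
N/III-2 un ·: X^NY
N/III-3 aff II-1×II-2: X^nY
N/IV-1 un III-1×III-2: X^NY
N/IV-2 un III-1×III-2: X^NY
N/IV-3 ? III-1×III-2: X^NX^N|X^NX^n
⇒ N over [I-1,I-2,II-1,II-2,II-3,III-1,III-2,III-3,IV-1,IV-2,IV-3]: 36 consistent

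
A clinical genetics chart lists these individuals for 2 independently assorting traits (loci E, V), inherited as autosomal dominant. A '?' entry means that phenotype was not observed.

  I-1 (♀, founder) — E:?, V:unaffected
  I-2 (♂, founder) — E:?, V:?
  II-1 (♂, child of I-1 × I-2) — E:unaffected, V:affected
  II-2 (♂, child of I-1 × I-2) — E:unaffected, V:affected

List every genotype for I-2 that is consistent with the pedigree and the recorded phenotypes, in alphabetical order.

E/I-1 ? ·: ee|Ee
E/I-2 ? ·: ee|Ee
E/II-1 un I-1×I-2: ee
E/II-2 un I-1×I-2: ee
⇒ E over [I-1,I-2,II-1,II-2]: 4 consistent
V/I-1 un ·: vv
V/I-2 ? ·: Vv|VV
V/II-1 aff I-1×I-2: Vv
V/II-2 aff I-1×I-2: Vv
⇒ V over [I-1,I-2,II-1,II-2]: 2 consistent

I-2 ∈ {Ee VV, Ee Vv, ee VV, ee Vv}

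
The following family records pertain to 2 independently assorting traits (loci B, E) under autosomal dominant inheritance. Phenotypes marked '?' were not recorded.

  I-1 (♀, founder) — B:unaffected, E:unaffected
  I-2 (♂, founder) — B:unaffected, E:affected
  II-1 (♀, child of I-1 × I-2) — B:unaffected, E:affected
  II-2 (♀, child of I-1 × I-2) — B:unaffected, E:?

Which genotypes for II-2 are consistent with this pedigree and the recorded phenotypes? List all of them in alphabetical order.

B/I-1 un ·: bb
B/I-2 un ·: bb
B/II-1 un I-1×I-2: bb
B/II-2 un I-1×I-2: bb
⇒ B over [I-1,I-2,II-1,II-2]: 1 consistent
E/I-1 un ·: ee
E/I-2 aff ·: Ee|EE
E/II-1 aff I-1×I-2: Ee
E/II-2 ? I-1×I-2: ee|Ee
⇒ E over [I-1,I-2,II-1,II-2]: 3 consistent

II-2 ∈ {bb Ee, bb ee}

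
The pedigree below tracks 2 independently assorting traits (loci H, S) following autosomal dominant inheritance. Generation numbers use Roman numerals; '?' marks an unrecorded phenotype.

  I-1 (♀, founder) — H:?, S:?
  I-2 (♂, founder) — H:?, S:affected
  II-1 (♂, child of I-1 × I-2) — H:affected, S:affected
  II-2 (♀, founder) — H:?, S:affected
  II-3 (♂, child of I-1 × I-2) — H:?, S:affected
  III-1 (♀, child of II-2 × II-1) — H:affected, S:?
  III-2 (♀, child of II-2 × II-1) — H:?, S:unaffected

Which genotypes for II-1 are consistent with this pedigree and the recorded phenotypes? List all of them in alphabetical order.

H/I-1 ? ·: hh|Hh|HH
H/I-2 ? ·: hh|Hh|HH
H/II-1 aff I-1×I-2: Hh|HH
H/II-2 ? ·: hh|Hh|HH
H/II-3 ? I-1×I-2: hh|Hh|HH
H/III-1 aff II-2×II-1: Hh|HH
H/III-2 ? II-2×II-1: hh|Hh|HH
⇒ H over [I-1,I-2,II-1,II-2,II-3,III-1,III-2]: 204 consistent
S/I-1 ? ·: ss|Ss|SS
S/I-2 aff ·: Ss|SS
S/II-1 aff I-1×I-2: Ss
S/II-2 aff ·: Ss
S/II-3 aff I-1×I-2: Ss|SS
S/III-1 ? II-2×II-1: ss|Ss|SS
S/III-2 un II-2×II-1: ss
⇒ S over [I-1,I-2,II-1,II-2,II-3,III-1,III-2]: 24 consistent

II-1 ∈ {HH Ss, Hh Ss}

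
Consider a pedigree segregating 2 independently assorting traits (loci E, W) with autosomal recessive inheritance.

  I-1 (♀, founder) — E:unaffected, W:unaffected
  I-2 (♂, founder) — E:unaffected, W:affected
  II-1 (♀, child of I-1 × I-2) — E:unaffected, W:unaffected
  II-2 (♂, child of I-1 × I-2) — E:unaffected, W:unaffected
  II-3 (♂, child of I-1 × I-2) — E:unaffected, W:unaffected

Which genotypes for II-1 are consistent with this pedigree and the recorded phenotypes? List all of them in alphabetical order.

II-1 ∈ {EE Ww, Ee Ww}

E/I-1 un ·: EE|Ee
E/I-2 un ·: EE|Ee
E/II-1 un I-1×I-2: EE|Ee
E/II-2 un I-1×I-2: EE|Ee
E/II-3 un I-1×I-2: EE|Ee
⇒ E over [I-1,I-2,II-1,II-2,II-3]: 25 consistent
W/I-1 un ·: WW|Ww
W/I-2 aff ·: ww
W/II-1 un I-1×I-2: Ww
W/II-2 un I-1×I-2: Ww
W/II-3 un I-1×I-2: Ww
⇒ W over [I-1,I-2,II-1,II-2,II-3]: 2 consistent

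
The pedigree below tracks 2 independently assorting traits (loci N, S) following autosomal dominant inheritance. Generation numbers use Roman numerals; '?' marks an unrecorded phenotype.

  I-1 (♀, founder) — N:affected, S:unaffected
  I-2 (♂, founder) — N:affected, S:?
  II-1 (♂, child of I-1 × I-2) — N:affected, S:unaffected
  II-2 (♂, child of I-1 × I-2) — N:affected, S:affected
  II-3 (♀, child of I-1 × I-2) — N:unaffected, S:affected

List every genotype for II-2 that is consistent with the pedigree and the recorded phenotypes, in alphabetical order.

N/I-1 aff ·: Nn
N/I-2 aff ·: Nn
N/II-1 aff I-1×I-2: Nn|NN
N/II-2 aff I-1×I-2: Nn|NN
N/II-3 un I-1×I-2: nn
⇒ N over [I-1,I-2,II-1,II-2,II-3]: 4 consistent
S/I-1 un ·: ss
S/I-2 ? ·: Ss
S/II-1 un I-1×I-2: ss
S/II-2 aff I-1×I-2: Ss
S/II-3 aff I-1×I-2: Ss
⇒ S over [I-1,I-2,II-1,II-2,II-3]: 1 consistent

II-2 ∈ {NN Ss, Nn Ss}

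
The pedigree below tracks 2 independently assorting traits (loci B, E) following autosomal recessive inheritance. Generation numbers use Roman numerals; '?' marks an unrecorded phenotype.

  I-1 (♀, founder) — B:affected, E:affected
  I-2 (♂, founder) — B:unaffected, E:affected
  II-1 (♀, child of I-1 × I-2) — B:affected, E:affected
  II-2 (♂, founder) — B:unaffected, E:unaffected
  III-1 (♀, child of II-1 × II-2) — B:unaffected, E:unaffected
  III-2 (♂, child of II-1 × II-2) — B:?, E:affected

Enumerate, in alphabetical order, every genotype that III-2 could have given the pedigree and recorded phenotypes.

III-2 ∈ {Bb ee, bb ee}

B/I-1 aff ·: bb
B/I-2 un ·: Bb
B/II-1 aff I-1×I-2: bb
B/II-2 un ·: BB|Bb
B/III-1 un II-1×II-2: Bb
B/III-2 ? II-1×II-2: Bb|bb
⇒ B over [I-1,I-2,II-1,II-2,III-1,III-2]: 3 consistent
E/I-1 aff ·: ee
E/I-2 aff ·: ee
E/II-1 aff I-1×I-2: ee
E/II-2 un ·: Ee
E/III-1 un II-1×II-2: Ee
E/III-2 aff II-1×II-2: ee
⇒ E over [I-1,I-2,II-1,II-2,III-1,III-2]: 1 consistent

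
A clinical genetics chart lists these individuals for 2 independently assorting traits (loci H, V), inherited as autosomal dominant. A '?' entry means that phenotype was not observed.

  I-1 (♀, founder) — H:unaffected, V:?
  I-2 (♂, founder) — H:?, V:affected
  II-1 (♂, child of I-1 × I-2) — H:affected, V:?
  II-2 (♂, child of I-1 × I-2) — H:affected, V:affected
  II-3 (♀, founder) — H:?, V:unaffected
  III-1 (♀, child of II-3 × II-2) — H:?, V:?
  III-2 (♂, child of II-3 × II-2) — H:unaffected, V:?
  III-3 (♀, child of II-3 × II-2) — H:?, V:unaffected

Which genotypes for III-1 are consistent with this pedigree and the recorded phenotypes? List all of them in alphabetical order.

III-1 ∈ {HH Vv, HH vv, Hh Vv, Hh vv, hh Vv, hh vv}

H/I-1 un ·: hh
H/I-2 ? ·: Hh|HH
H/II-1 aff I-1×I-2: Hh
H/II-2 aff I-1×I-2: Hh
H/II-3 ? ·: hh|Hh
H/III-1 ? II-3×II-2: hh|Hh|HH
H/III-2 un II-3×II-2: hh
H/III-3 ? II-3×II-2: hh|Hh|HH
⇒ H over [I-1,I-2,II-1,II-2,II-3,III-1,III-2,III-3]: 26 consistent
V/I-1 ? ·: vv|Vv|VV
V/I-2 aff ·: Vv|VV
V/II-1 ? I-1×I-2: vv|Vv|VV
V/II-2 aff I-1×I-2: Vv
V/II-3 un ·: vv
V/III-1 ? II-3×II-2: vv|Vv
V/III-2 ? II-3×II-2: vv|Vv
V/III-3 un II-3×II-2: vv
⇒ V over [I-1,I-2,II-1,II-2,II-3,III-1,III-2,III-3]: 40 consistent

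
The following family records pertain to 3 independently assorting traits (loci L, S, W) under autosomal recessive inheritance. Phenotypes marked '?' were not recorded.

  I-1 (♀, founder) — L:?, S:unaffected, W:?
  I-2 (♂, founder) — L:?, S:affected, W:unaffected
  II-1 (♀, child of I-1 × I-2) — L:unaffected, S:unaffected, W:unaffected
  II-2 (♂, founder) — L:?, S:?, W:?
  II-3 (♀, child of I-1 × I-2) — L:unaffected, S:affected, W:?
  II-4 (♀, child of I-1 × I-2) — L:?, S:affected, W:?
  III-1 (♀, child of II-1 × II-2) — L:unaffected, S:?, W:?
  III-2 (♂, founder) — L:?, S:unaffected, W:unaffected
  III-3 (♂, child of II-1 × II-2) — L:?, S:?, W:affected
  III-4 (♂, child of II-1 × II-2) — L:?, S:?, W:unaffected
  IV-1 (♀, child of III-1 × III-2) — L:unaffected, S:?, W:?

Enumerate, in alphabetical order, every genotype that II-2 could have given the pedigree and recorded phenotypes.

II-2 ∈ {LL SS Ww, LL SS ww, LL Ss Ww, LL Ss ww, LL ss Ww, LL ss ww, Ll SS Ww, Ll SS ww, Ll Ss Ww, Ll Ss ww, Ll ss Ww, Ll ss ww, ll SS Ww, ll SS ww, ll Ss Ww, ll Ss ww, ll ss Ww, ll ss ww}

L/I-1 ? ·: LL|Ll|ll
L/I-2 ? ·: LL|Ll|ll
L/II-1 un I-1×I-2: LL|Ll
L/II-2 ? ·: LL|Ll|ll
L/II-3 un I-1×I-2: LL|Ll
L/II-4 ? I-1×I-2: LL|Ll|ll
L/III-1 un II-1×II-2: LL|Ll
L/III-2 ? ·: LL|Ll|ll
L/III-3 ? II-1×II-2: LL|Ll|ll
L/III-4 ? II-1×II-2: LL|Ll|ll
L/IV-1 un III-1×III-2: LL|Ll
⇒ L over [I-1,I-2,II-1,II-2,II-3,II-4,III-1,III-2,III-3,III-4,IV-1]: 3415 consistent
S/I-1 un ·: Ss
S/I-2 aff ·: ss
S/II-1 un I-1×I-2: Ss
S/II-2 ? ·: SS|Ss|ss
S/II-3 aff I-1×I-2: ss
S/II-4 aff I-1×I-2: ss
S/III-1 ? II-1×II-2: SS|Ss|ss
S/III-2 un ·: SS|Ss
S/III-3 ? II-1×II-2: SS|Ss|ss
S/III-4 ? II-1×II-2: SS|Ss|ss
S/IV-1 ? III-1×III-2: SS|Ss|ss
⇒ S over [I-1,I-2,II-1,II-2,II-3,II-4,III-1,III-2,III-3,III-4,IV-1]: 163 consistent
W/I-1 ? ·: WW|Ww|ww
W/I-2 un ·: WW|Ww
W/II-1 un I-1×I-2: Ww
W/II-2 ? ·: Ww|ww
W/II-3 ? I-1×I-2: WW|Ww|ww
W/II-4 ? I-1×I-2: WW|Ww|ww
W/III-1 ? II-1×II-2: WW|Ww|ww
W/III-2 un ·: WW|Ww
W/III-3 aff II-1×II-2: ww
W/III-4 un II-1×II-2: WW|Ww
W/IV-1 ? III-1×III-2: WW|Ww|ww
⇒ W over [I-1,I-2,II-1,II-2,II-3,II-4,III-1,III-2,III-3,III-4,IV-1]: 660 consistent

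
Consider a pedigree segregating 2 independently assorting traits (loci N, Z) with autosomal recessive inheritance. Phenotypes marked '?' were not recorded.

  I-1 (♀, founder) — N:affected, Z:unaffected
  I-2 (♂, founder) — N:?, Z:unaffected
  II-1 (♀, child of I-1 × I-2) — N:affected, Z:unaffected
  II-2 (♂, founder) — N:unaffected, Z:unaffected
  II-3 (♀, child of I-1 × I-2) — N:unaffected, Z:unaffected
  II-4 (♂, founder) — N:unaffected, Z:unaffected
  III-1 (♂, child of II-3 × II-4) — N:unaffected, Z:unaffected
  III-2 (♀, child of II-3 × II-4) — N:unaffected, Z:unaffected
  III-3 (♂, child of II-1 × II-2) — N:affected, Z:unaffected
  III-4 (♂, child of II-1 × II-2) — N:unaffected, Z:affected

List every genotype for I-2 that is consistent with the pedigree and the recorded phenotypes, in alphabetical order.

N/I-1 aff ·: nn
N/I-2 ? ·: Nn
N/II-1 aff I-1×I-2: nn
N/II-2 un ·: Nn
N/II-3 un I-1×I-2: Nn
N/II-4 un ·: NN|Nn
N/III-1 un II-3×II-4: NN|Nn
N/III-2 un II-3×II-4: NN|Nn
N/III-3 aff II-1×II-2: nn
N/III-4 un II-1×II-2: Nn
⇒ N over [I-1,I-2,II-1,II-2,II-3,II-4,III-1,III-2,III-3,III-4]: 8 consistent
Z/I-1 un ·: ZZ|Zz
Z/I-2 un ·: ZZ|Zz
Z/II-1 un I-1×I-2: Zz
Z/II-2 un ·: Zz
Z/II-3 un I-1×I-2: ZZ|Zz
Z/II-4 un ·: ZZ|Zz
Z/III-1 un II-3×II-4: ZZ|Zz
Z/III-2 un II-3×II-4: ZZ|Zz
Z/III-3 un II-1×II-2: ZZ|Zz
Z/III-4 aff II-1×II-2: zz
⇒ Z over [I-1,I-2,II-1,II-2,II-3,II-4,III-1,III-2,III-3,III-4]: 78 consistent

I-2 ∈ {Nn ZZ, Nn Zz}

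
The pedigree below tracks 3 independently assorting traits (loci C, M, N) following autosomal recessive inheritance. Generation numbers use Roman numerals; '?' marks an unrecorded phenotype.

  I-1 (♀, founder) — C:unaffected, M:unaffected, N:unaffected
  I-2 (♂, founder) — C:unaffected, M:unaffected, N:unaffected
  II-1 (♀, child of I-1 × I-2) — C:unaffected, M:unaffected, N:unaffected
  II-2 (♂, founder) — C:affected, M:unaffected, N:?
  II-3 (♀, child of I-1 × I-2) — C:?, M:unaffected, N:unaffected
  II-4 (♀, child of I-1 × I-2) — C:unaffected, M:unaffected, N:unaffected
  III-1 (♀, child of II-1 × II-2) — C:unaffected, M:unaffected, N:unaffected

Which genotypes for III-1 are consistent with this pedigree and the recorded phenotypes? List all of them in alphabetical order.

C/I-1 un ·: CC|Cc
C/I-2 un ·: CC|Cc
C/II-1 un I-1×I-2: CC|Cc
C/II-2 aff ·: cc
C/II-3 ? I-1×I-2: CC|Cc|cc
C/II-4 un I-1×I-2: CC|Cc
C/III-1 un II-1×II-2: Cc
⇒ C over [I-1,I-2,II-1,II-2,II-3,II-4,III-1]: 29 consistent
M/I-1 un ·: MM|Mm
M/I-2 un ·: MM|Mm
M/II-1 un I-1×I-2: MM|Mm
M/II-2 un ·: MM|Mm
M/II-3 un I-1×I-2: MM|Mm
M/II-4 un I-1×I-2: MM|Mm
M/III-1 un II-1×II-2: MM|Mm
⇒ M over [I-1,I-2,II-1,II-2,II-3,II-4,III-1]: 87 consistent
N/I-1 un ·: NN|Nn
N/I-2 un ·: NN|Nn
N/II-1 un I-1×I-2: NN|Nn
N/II-2 ? ·: NN|Nn|nn
N/II-3 un I-1×I-2: NN|Nn
N/II-4 un I-1×I-2: NN|Nn
N/III-1 un II-1×II-2: NN|Nn
⇒ N over [I-1,I-2,II-1,II-2,II-3,II-4,III-1]: 112 consistent

III-1 ∈ {Cc MM NN, Cc MM Nn, Cc Mm NN, Cc Mm Nn}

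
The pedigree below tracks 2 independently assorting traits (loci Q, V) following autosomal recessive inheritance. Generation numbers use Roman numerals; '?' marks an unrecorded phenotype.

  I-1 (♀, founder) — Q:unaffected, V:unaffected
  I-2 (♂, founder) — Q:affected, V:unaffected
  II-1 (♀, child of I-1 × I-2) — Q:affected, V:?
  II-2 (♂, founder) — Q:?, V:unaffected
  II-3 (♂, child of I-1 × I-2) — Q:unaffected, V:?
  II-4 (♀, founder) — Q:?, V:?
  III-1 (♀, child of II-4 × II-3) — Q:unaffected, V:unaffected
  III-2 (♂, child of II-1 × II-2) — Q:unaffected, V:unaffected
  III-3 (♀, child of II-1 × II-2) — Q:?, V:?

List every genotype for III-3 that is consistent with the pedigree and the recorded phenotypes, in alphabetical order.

Q/I-1 un ·: Qq
Q/I-2 aff ·: qq
Q/II-1 aff I-1×I-2: qq
Q/II-2 ? ·: QQ|Qq
Q/II-3 un I-1×I-2: Qq
Q/II-4 ? ·: QQ|Qq|qq
Q/III-1 un II-4×II-3: QQ|Qq
Q/III-2 un II-1×II-2: Qq
Q/III-3 ? II-1×II-2: Qq|qq
⇒ Q over [I-1,I-2,II-1,II-2,II-3,II-4,III-1,III-2,III-3]: 15 consistent
V/I-1 un ·: VV|Vv
V/I-2 un ·: VV|Vv
V/II-1 ? I-1×I-2: VV|Vv|vv
V/II-2 un ·: VV|Vv
V/II-3 ? I-1×I-2: VV|Vv|vv
V/II-4 ? ·: VV|Vv|vv
V/III-1 un II-4×II-3: VV|Vv
V/III-2 un II-1×II-2: VV|Vv
V/III-3 ? II-1×II-2: VV|Vv|vv
⇒ V over [I-1,I-2,II-1,II-2,II-3,II-4,III-1,III-2,III-3]: 488 consistent

III-3 ∈ {Qq VV, Qq Vv, Qq vv, qq VV, qq Vv, qq vv}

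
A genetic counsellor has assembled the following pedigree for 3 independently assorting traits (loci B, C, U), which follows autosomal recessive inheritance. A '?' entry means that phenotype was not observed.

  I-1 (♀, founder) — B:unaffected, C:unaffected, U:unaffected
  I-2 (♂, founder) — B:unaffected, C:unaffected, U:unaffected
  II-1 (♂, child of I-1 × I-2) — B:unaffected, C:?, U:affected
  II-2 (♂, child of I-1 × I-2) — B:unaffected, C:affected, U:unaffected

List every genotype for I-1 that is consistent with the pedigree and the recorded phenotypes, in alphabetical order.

B/I-1 un ·: BB|Bb
B/I-2 un ·: BB|Bb
B/II-1 un I-1×I-2: BB|Bb
B/II-2 un I-1×I-2: BB|Bb
⇒ B over [I-1,I-2,II-1,II-2]: 13 consistent
C/I-1 un ·: Cc
C/I-2 un ·: Cc
C/II-1 ? I-1×I-2: CC|Cc|cc
C/II-2 aff I-1×I-2: cc
⇒ C over [I-1,I-2,II-1,II-2]: 3 consistent
U/I-1 un ·: Uu
U/I-2 un ·: Uu
U/II-1 aff I-1×I-2: uu
U/II-2 un I-1×I-2: UU|Uu
⇒ U over [I-1,I-2,II-1,II-2]: 2 consistent

I-1 ∈ {BB Cc Uu, Bb Cc Uu}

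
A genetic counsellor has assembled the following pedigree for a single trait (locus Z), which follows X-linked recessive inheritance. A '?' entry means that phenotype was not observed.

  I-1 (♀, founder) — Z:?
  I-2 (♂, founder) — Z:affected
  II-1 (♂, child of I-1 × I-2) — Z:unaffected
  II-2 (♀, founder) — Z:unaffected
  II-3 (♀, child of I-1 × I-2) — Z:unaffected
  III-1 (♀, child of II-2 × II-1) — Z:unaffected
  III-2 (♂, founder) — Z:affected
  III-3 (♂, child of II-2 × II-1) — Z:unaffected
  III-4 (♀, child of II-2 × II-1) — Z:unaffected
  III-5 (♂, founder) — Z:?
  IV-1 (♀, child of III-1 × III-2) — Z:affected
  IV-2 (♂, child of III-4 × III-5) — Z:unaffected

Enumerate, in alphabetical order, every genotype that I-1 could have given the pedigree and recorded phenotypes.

Z/I-1 ? ·: X^ZX^Z|X^ZX^z
Z/I-2 aff ·: X^zY
Z/II-1 un I-1×I-2: X^ZY
Z/II-2 un ·: X^ZX^z
Z/II-3 un I-1×I-2: X^ZX^z
Z/III-1 un II-2×II-1: X^ZX^z
Z/III-2 aff ·: X^zY
Z/III-3 un II-2×II-1: X^ZY
Z/III-4 un II-2×II-1: X^ZX^Z|X^ZX^z
Z/III-5 ? ·: X^ZY|X^zY
Z/IV-1 aff III-1×III-2: X^zX^z
Z/IV-2 un III-4×III-5: X^ZY
⇒ Z over [I-1,I-2,II-1,II-2,II-3,III-1,III-2,III-3,III-4,III-5,IV-1,IV-2]: 8 consistent

I-1 ∈ {X^ZX^Z, X^ZX^z}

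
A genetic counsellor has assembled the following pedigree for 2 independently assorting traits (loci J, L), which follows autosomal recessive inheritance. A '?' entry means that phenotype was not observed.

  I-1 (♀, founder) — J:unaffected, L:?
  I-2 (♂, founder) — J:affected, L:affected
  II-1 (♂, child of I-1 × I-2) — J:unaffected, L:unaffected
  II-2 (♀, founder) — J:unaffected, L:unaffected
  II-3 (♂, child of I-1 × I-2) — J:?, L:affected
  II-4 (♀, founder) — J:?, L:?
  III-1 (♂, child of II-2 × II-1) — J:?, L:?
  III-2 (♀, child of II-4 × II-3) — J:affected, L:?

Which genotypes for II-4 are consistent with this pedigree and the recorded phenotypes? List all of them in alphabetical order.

J/I-1 un ·: JJ|Jj
J/I-2 aff ·: jj
J/II-1 un I-1×I-2: Jj
J/II-2 un ·: JJ|Jj
J/II-3 ? I-1×I-2: Jj|jj
J/II-4 ? ·: Jj|jj
J/III-1 ? II-2×II-1: JJ|Jj|jj
J/III-2 aff II-4×II-3: jj
⇒ J over [I-1,I-2,II-1,II-2,II-3,II-4,III-1,III-2]: 30 consistent
L/I-1 ? ·: Ll
L/I-2 aff ·: ll
L/II-1 un I-1×I-2: Ll
L/II-2 un ·: LL|Ll
L/II-3 aff I-1×I-2: ll
L/II-4 ? ·: LL|Ll|ll
L/III-1 ? II-2×II-1: LL|Ll|ll
L/III-2 ? II-4×II-3: Ll|ll
⇒ L over [I-1,I-2,II-1,II-2,II-3,II-4,III-1,III-2]: 20 consistent

II-4 ∈ {Jj LL, Jj Ll, Jj ll, jj LL, jj Ll, jj ll}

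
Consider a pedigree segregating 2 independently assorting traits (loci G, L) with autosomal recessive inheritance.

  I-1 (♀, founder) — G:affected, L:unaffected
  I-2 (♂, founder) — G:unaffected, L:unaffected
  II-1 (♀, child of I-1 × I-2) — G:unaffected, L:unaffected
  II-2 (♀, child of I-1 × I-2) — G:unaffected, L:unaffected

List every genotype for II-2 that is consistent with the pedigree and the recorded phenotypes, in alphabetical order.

II-2 ∈ {Gg LL, Gg Ll}

G/I-1 aff ·: gg
G/I-2 un ·: GG|Gg
G/II-1 un I-1×I-2: Gg
G/II-2 un I-1×I-2: Gg
⇒ G over [I-1,I-2,II-1,II-2]: 2 consistent
L/I-1 un ·: LL|Ll
L/I-2 un ·: LL|Ll
L/II-1 un I-1×I-2: LL|Ll
L/II-2 un I-1×I-2: LL|Ll
⇒ L over [I-1,I-2,II-1,II-2]: 13 consistent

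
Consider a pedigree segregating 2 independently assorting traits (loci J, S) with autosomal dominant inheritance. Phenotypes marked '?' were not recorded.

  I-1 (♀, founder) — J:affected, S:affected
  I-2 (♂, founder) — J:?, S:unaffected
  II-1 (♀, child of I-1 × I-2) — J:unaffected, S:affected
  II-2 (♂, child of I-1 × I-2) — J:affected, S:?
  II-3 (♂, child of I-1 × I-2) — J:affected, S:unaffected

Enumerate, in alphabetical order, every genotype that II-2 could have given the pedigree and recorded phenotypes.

II-2 ∈ {JJ Ss, JJ ss, Jj Ss, Jj ss}

J/I-1 aff ·: Jj
J/I-2 ? ·: jj|Jj
J/II-1 un I-1×I-2: jj
J/II-2 aff I-1×I-2: Jj|JJ
J/II-3 aff I-1×I-2: Jj|JJ
⇒ J over [I-1,I-2,II-1,II-2,II-3]: 5 consistent
S/I-1 aff ·: Ss
S/I-2 un ·: ss
S/II-1 aff I-1×I-2: Ss
S/II-2 ? I-1×I-2: ss|Ss
S/II-3 un I-1×I-2: ss
⇒ S over [I-1,I-2,II-1,II-2,II-3]: 2 consistent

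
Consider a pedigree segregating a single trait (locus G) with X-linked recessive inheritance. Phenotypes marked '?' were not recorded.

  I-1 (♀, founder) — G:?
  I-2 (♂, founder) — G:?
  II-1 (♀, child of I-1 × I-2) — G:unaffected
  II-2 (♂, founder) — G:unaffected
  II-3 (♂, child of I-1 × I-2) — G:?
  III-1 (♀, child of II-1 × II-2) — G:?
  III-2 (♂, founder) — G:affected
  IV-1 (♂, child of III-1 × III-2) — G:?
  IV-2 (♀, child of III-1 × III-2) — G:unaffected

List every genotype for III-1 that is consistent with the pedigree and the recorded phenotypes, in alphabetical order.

III-1 ∈ {X^GX^G, X^GX^g}

G/I-1 ? ·: X^GX^G|X^GX^g|X^gX^g
G/I-2 ? ·: X^GY|X^gY
G/II-1 un I-1×I-2: X^GX^G|X^GX^g
G/II-2 un ·: X^GY
G/II-3 ? I-1×I-2: X^GY|X^gY
G/III-1 ? II-1×II-2: X^GX^G|X^GX^g
G/III-2 aff ·: X^gY
G/IV-1 ? III-1×III-2: X^GY|X^gY
G/IV-2 un III-1×III-2: X^GX^g
⇒ G over [I-1,I-2,II-1,II-2,II-3,III-1,III-2,IV-1,IV-2]: 21 consistent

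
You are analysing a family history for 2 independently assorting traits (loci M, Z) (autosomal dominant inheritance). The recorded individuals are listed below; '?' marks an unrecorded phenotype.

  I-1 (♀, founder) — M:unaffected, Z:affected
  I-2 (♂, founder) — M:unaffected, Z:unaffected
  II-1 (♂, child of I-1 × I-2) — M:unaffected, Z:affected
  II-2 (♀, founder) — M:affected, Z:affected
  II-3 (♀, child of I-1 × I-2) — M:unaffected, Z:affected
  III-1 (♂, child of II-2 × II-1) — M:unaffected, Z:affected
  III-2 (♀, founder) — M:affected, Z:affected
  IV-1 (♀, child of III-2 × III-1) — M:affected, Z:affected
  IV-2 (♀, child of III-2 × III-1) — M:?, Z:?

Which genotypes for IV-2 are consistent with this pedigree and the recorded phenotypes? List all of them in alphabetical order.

IV-2 ∈ {Mm ZZ, Mm Zz, Mm zz, mm ZZ, mm Zz, mm zz}

M/I-1 un ·: mm
M/I-2 un ·: mm
M/II-1 un I-1×I-2: mm
M/II-2 aff ·: Mm
M/II-3 un I-1×I-2: mm
M/III-1 un II-2×II-1: mm
M/III-2 aff ·: Mm|MM
M/IV-1 aff III-2×III-1: Mm
M/IV-2 ? III-2×III-1: mm|Mm
⇒ M over [I-1,I-2,II-1,II-2,II-3,III-1,III-2,IV-1,IV-2]: 3 consistent
Z/I-1 aff ·: Zz|ZZ
Z/I-2 un ·: zz
Z/II-1 aff I-1×I-2: Zz
Z/II-2 aff ·: Zz|ZZ
Z/II-3 aff I-1×I-2: Zz
Z/III-1 aff II-2×II-1: Zz|ZZ
Z/III-2 aff ·: Zz|ZZ
Z/IV-1 aff III-2×III-1: Zz|ZZ
Z/IV-2 ? III-2×III-1: zz|Zz|ZZ
⇒ Z over [I-1,I-2,II-1,II-2,II-3,III-1,III-2,IV-1,IV-2]: 60 consistent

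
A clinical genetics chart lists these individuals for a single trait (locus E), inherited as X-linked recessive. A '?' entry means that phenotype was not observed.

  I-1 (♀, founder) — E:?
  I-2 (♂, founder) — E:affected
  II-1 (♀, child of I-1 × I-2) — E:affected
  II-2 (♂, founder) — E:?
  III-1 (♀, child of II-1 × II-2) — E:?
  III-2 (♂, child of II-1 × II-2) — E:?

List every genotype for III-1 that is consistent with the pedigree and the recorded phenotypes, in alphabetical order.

III-1 ∈ {X^EX^e, X^eX^e}

E/I-1 ? ·: X^EX^e|X^eX^e
E/I-2 aff ·: X^eY
E/II-1 aff I-1×I-2: X^eX^e
E/II-2 ? ·: X^EY|X^eY
E/III-1 ? II-1×II-2: X^EX^e|X^eX^e
E/III-2 ? II-1×II-2: X^eY
⇒ E over [I-1,I-2,II-1,II-2,III-1,III-2]: 4 consistent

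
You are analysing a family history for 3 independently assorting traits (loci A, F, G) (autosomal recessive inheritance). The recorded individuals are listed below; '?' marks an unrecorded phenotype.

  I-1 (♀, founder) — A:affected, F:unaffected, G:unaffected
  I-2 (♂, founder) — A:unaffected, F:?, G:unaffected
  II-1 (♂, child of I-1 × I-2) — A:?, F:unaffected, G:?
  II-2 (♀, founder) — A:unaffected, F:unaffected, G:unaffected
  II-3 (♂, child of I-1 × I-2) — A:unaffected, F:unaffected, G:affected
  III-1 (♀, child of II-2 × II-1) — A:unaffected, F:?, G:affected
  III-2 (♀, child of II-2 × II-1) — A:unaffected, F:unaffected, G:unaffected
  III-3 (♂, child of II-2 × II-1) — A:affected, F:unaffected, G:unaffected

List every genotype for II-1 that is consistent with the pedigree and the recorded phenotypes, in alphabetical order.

II-1 ∈ {Aa FF Gg, Aa FF gg, Aa Ff Gg, Aa Ff gg, aa FF Gg, aa FF gg, aa Ff Gg, aa Ff gg}

A/I-1 aff ·: aa
A/I-2 un ·: AA|Aa
A/II-1 ? I-1×I-2: Aa|aa
A/II-2 un ·: Aa
A/II-3 un I-1×I-2: Aa
A/III-1 un II-2×II-1: AA|Aa
A/III-2 un II-2×II-1: AA|Aa
A/III-3 aff II-2×II-1: aa
⇒ A over [I-1,I-2,II-1,II-2,II-3,III-1,III-2,III-3]: 9 consistent
F/I-1 un ·: FF|Ff
F/I-2 ? ·: FF|Ff|ff
F/II-1 un I-1×I-2: FF|Ff
F/II-2 un ·: FF|Ff
F/II-3 un I-1×I-2: FF|Ff
F/III-1 ? II-2×II-1: FF|Ff|ff
F/III-2 un II-2×II-1: FF|Ff
F/III-3 un II-2×II-1: FF|Ff
⇒ F over [I-1,I-2,II-1,II-2,II-3,III-1,III-2,III-3]: 223 consistent
G/I-1 un ·: Gg
G/I-2 un ·: Gg
G/II-1 ? I-1×I-2: Gg|gg
G/II-2 un ·: Gg
G/II-3 aff I-1×I-2: gg
G/III-1 aff II-2×II-1: gg
G/III-2 un II-2×II-1: GG|Gg
G/III-3 un II-2×II-1: GG|Gg
⇒ G over [I-1,I-2,II-1,II-2,II-3,III-1,III-2,III-3]: 5 consistent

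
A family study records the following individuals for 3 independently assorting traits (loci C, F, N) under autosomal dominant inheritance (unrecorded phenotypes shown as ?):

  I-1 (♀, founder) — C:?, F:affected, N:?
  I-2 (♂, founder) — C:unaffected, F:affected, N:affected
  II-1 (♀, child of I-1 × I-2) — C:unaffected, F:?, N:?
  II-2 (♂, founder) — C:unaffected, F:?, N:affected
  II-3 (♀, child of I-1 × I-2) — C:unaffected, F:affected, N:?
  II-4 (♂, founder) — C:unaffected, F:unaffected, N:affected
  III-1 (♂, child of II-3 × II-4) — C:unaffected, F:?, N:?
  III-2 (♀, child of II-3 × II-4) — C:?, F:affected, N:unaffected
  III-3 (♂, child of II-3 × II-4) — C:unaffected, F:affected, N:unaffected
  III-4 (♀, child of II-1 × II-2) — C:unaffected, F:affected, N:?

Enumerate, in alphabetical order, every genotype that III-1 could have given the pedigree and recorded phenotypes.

C/I-1 ? ·: cc|Cc
C/I-2 un ·: cc
C/II-1 un I-1×I-2: cc
C/II-2 un ·: cc
C/II-3 un I-1×I-2: cc
C/II-4 un ·: cc
C/III-1 un II-3×II-4: cc
C/III-2 ? II-3×II-4: cc
C/III-3 un II-3×II-4: cc
C/III-4 un II-1×II-2: cc
⇒ C over [I-1,I-2,II-1,II-2,II-3,II-4,III-1,III-2,III-3,III-4]: 2 consistent
F/I-1 aff ·: Ff|FF
F/I-2 aff ·: Ff|FF
F/II-1 ? I-1×I-2: ff|Ff|FF
F/II-2 ? ·: ff|Ff|FF
F/II-3 aff I-1×I-2: Ff|FF
F/II-4 un ·: ff
F/III-1 ? II-3×II-4: ff|Ff
F/III-2 aff II-3×II-4: Ff
F/III-3 aff II-3×II-4: Ff
F/III-4 aff II-1×II-2: Ff|FF
⇒ F over [I-1,I-2,II-1,II-2,II-3,II-4,III-1,III-2,III-3,III-4]: 91 consistent
N/I-1 ? ·: nn|Nn|NN
N/I-2 aff ·: Nn|NN
N/II-1 ? I-1×I-2: nn|Nn|NN
N/II-2 aff ·: Nn|NN
N/II-3 ? I-1×I-2: nn|Nn
N/II-4 aff ·: Nn
N/III-1 ? II-3×II-4: nn|Nn|NN
N/III-2 un II-3×II-4: nn
N/III-3 un II-3×II-4: nn
N/III-4 ? II-1×II-2: nn|Nn|NN
⇒ N over [I-1,I-2,II-1,II-2,II-3,II-4,III-1,III-2,III-3,III-4]: 158 consistent

III-1 ∈ {cc Ff NN, cc Ff Nn, cc Ff nn, cc ff NN, cc ff Nn, cc ff nn}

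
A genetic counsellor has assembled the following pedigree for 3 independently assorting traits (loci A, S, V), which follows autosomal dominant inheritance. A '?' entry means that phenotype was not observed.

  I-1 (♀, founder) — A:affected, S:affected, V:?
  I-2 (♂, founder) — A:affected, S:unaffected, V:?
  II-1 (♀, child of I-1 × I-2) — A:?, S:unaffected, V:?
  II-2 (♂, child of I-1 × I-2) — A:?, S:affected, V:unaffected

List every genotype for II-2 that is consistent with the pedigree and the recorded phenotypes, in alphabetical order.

A/I-1 aff ·: Aa|AA
A/I-2 aff ·: Aa|AA
A/II-1 ? I-1×I-2: aa|Aa|AA
A/II-2 ? I-1×I-2: aa|Aa|AA
⇒ A over [I-1,I-2,II-1,II-2]: 18 consistent
S/I-1 aff ·: Ss
S/I-2 un ·: ss
S/II-1 un I-1×I-2: ss
S/II-2 aff I-1×I-2: Ss
⇒ S over [I-1,I-2,II-1,II-2]: 1 consistent
V/I-1 ? ·: vv|Vv
V/I-2 ? ·: vv|Vv
V/II-1 ? I-1×I-2: vv|Vv|VV
V/II-2 un I-1×I-2: vv
⇒ V over [I-1,I-2,II-1,II-2]: 8 consistent

II-2 ∈ {AA Ss vv, Aa Ss vv, aa Ss vv}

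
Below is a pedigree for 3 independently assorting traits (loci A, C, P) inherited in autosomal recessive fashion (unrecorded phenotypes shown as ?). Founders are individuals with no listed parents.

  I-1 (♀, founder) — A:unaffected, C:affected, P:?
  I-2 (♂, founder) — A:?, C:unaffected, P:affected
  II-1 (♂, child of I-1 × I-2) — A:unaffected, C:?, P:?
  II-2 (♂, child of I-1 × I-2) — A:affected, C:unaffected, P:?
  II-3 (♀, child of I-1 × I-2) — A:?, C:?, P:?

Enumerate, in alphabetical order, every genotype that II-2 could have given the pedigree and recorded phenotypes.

II-2 ∈ {aa Cc Pp, aa Cc pp}

A/I-1 un ·: Aa
A/I-2 ? ·: Aa|aa
A/II-1 un I-1×I-2: AA|Aa
A/II-2 aff I-1×I-2: aa
A/II-3 ? I-1×I-2: AA|Aa|aa
⇒ A over [I-1,I-2,II-1,II-2,II-3]: 8 consistent
C/I-1 aff ·: cc
C/I-2 un ·: CC|Cc
C/II-1 ? I-1×I-2: Cc|cc
C/II-2 un I-1×I-2: Cc
C/II-3 ? I-1×I-2: Cc|cc
⇒ C over [I-1,I-2,II-1,II-2,II-3]: 5 consistent
P/I-1 ? ·: PP|Pp|pp
P/I-2 aff ·: pp
P/II-1 ? I-1×I-2: Pp|pp
P/II-2 ? I-1×I-2: Pp|pp
P/II-3 ? I-1×I-2: Pp|pp
⇒ P over [I-1,I-2,II-1,II-2,II-3]: 10 consistent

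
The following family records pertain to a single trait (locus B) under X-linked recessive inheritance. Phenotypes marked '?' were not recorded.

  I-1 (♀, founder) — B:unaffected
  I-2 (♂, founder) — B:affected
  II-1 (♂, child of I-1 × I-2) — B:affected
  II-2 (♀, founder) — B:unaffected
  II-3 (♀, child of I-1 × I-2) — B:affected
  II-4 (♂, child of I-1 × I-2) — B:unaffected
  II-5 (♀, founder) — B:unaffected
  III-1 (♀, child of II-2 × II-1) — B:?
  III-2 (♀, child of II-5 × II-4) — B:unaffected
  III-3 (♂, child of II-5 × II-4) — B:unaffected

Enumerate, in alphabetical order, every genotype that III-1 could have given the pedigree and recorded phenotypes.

III-1 ∈ {X^BX^b, X^bX^b}

B/I-1 un ·: X^BX^b
B/I-2 aff ·: X^bY
B/II-1 aff I-1×I-2: X^bY
B/II-2 un ·: X^BX^B|X^BX^b
B/II-3 aff I-1×I-2: X^bX^b
B/II-4 un I-1×I-2: X^BY
B/II-5 un ·: X^BX^B|X^BX^b
B/III-1 ? II-2×II-1: X^BX^b|X^bX^b
B/III-2 un II-5×II-4: X^BX^B|X^BX^b
B/III-3 un II-5×II-4: X^BY
⇒ B over [I-1,I-2,II-1,II-2,II-3,II-4,II-5,III-1,III-2,III-3]: 9 consistent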